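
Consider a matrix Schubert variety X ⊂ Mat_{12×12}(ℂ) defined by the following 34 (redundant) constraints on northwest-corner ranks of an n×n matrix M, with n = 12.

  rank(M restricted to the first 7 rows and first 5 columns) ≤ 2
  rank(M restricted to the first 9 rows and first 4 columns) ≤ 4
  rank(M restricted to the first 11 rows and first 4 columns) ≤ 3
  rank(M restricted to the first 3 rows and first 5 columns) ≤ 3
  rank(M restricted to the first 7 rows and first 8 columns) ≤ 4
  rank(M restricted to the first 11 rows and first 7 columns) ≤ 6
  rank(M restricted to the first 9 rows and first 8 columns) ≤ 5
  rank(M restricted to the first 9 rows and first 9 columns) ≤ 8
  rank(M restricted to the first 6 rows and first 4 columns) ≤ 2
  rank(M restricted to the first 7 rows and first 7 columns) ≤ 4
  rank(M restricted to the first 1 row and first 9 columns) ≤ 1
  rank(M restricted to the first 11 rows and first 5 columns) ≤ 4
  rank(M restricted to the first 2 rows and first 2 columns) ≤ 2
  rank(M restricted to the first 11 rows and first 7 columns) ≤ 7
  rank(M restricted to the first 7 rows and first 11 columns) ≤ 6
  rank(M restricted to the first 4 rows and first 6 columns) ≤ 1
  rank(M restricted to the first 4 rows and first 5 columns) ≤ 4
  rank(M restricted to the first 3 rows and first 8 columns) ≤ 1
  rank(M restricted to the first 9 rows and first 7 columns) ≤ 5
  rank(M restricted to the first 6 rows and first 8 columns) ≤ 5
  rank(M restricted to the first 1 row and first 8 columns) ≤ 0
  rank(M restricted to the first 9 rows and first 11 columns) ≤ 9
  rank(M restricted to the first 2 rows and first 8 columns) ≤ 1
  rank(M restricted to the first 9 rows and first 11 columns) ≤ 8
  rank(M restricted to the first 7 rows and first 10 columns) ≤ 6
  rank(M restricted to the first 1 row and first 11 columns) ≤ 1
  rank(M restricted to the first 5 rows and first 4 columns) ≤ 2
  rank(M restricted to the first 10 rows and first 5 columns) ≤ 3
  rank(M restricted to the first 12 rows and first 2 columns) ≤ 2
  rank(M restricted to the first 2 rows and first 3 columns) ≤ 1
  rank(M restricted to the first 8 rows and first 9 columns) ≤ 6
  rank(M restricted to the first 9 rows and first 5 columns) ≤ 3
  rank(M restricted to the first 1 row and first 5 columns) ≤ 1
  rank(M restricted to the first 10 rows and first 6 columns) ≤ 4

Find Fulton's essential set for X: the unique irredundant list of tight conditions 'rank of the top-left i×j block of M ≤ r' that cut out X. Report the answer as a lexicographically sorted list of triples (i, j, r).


Computing R[i][j] = min implied NW-rank bound (n=12, 34 conditions):

  0 0 0 0 0 0 0 0 1 1 1 1
  1 1 1 1 1 1 1 1 2 2 2 2
  1 1 1 1 1 1 1 1 2 3 3 3
  1 1 1 1 1 1 2 2 3 4 4 4
  1 2 2 2 2 2 3 3 4 5 5 5
  1 2 2 2 2 3 4 4 5 6 6 6
  1 2 2 2 2 3 4 4 5 6 6 7
  1 2 3 3 3 4 5 5 6 7 7 8
  1 2 3 3 3 4 5 5 6 7 8 9
  1 2 3 3 3 4 5 6 7 8 9 10
  1 2 3 3 4 5 6 7 8 9 10 11
  1 2 3 4 5 6 7 8 9 10 11 12

giving w = (9, 1, 10, 7, 2, 6, 12, 3, 11, 8, 5, 4) via Δ²R.

D(w) has 34 cells with 9 SE-corners; essential set:

[(1, 8, 0), (3, 8, 1), (4, 6, 1), (7, 5, 2), (7, 8, 4), (7, 11, 6), (9, 8, 5), (10, 5, 3), (11, 4, 3)]


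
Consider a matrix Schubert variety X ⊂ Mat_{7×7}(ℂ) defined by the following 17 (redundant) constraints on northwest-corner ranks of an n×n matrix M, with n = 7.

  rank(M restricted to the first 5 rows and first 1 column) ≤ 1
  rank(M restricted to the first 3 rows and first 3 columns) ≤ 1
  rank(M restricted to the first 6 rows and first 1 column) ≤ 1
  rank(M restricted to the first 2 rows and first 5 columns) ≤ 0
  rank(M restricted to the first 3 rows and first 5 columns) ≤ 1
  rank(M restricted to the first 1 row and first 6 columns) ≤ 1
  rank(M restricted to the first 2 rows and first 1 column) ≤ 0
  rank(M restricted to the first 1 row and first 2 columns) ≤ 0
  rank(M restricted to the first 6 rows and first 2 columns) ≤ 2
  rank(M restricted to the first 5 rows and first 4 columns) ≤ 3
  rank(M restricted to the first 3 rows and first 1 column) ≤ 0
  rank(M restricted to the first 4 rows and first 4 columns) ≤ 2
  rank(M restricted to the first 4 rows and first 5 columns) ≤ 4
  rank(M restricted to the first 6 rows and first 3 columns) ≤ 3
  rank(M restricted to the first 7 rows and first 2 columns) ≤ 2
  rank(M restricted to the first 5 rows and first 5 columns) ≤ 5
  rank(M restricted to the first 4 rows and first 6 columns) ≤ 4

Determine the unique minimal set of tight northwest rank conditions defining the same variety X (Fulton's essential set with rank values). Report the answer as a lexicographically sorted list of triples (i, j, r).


The tightest implied rank at each (i,j), from the 17 conditions:

  R[1]: 0 0 0 0 0 1 1
  R[2]: 0 0 0 0 0 1 2
  R[3]: 0 1 1 1 1 2 3
  R[4]: 1 2 2 2 2 3 4
  R[5]: 1 2 3 3 3 4 5
  R[6]: 1 2 3 4 4 5 6
  R[7]: 1 2 3 4 5 6 7

the unique w with this rank table is (6, 7, 2, 1, 3, 4, 5).

2 SE-corners of the 11-cell Rothe diagram give Ess(w):

[(2, 5, 0), (3, 1, 0)]


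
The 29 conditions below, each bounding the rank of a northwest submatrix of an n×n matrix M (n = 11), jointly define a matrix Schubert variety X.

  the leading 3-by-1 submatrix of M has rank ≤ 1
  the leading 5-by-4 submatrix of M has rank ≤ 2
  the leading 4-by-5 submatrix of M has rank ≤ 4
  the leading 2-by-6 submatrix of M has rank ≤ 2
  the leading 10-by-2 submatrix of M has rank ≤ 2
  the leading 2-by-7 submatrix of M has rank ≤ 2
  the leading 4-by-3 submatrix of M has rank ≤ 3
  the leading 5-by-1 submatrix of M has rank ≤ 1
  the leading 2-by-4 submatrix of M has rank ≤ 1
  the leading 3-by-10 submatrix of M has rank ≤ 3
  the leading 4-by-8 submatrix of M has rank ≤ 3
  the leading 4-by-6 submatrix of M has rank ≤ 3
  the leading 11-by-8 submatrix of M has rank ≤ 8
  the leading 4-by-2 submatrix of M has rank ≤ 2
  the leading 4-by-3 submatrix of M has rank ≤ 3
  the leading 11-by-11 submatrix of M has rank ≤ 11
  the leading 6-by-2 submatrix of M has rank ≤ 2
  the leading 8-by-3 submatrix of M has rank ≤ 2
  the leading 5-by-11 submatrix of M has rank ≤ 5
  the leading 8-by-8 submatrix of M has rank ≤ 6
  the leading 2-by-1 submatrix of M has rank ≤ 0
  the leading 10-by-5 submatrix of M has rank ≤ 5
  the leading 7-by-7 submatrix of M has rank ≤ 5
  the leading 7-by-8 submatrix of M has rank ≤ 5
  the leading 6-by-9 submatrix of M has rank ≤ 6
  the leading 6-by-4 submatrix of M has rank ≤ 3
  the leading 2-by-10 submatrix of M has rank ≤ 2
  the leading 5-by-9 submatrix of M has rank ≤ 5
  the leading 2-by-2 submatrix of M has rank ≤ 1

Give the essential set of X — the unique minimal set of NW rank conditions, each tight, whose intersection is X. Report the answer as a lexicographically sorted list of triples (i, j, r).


Reconstructing r_w from the 29 given conditions:

  R[1]: 0, 1, 1, 1, 1, 1, 1, 1, 1, 1, 1
  R[2]: 0, 1, 1, 1, 2, 2, 2, 2, 2, 2, 2
  R[3]: 1, 2, 2, 2, 3, 3, 3, 3, 3, 3, 3
  R[4]: 1, 2, 2, 2, 3, 3, 3, 3, 4, 4, 4
  R[5]: 1, 2, 2, 2, 3, 4, 4, 4, 5, 5, 5
  R[6]: 1, 2, 2, 3, 4, 5, 5, 5, 6, 6, 6
  R[7]: 1, 2, 2, 3, 4, 5, 5, 5, 6, 7, 7
  R[8]: 1, 2, 2, 3, 4, 5, 6, 6, 7, 8, 8
  R[9]: 1, 2, 3, 4, 5, 6, 7, 7, 8, 9, 9
  R[10]: 1, 2, 3, 4, 5, 6, 7, 8, 9, 10, 10
  R[11]: 1, 2, 3, 4, 5, 6, 7, 8, 9, 10, 11

giving w = (2, 5, 1, 9, 6, 4, 10, 7, 3, 8, 11) via Δ²R.

Rothe diagram D(w) (16 cells), 6 SE-corners (essential conditions):

[(2, 1, 0), (2, 4, 1), (4, 8, 3), (5, 4, 2), (7, 8, 5), (8, 3, 2)]


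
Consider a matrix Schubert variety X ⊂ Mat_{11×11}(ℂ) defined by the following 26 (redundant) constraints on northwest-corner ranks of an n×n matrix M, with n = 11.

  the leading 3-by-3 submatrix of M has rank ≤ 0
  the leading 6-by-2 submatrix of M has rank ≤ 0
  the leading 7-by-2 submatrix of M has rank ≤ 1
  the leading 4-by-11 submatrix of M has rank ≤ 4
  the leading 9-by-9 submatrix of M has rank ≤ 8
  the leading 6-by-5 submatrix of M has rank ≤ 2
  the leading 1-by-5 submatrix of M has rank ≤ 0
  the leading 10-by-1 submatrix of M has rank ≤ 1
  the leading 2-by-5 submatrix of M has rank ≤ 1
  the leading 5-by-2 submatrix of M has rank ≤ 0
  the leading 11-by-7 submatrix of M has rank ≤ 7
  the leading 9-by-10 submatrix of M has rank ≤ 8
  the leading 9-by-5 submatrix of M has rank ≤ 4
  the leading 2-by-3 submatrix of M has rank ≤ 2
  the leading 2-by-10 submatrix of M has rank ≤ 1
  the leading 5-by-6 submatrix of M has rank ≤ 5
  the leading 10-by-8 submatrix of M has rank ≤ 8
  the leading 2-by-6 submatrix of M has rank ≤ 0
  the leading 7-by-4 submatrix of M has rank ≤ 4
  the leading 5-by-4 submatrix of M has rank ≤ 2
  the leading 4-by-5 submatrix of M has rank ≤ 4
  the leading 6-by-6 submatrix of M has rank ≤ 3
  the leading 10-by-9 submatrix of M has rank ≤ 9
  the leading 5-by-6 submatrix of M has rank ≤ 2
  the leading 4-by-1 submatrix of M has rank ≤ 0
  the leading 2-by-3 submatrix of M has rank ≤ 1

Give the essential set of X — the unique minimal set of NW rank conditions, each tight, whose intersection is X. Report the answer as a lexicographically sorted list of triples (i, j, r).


Computing R[i][j] = min implied NW-rank bound (n=11, 26 conditions):

  0 | 0 | 0 | 0 | 0 | 0 | 1 | 1 | 1 | 1 | 1
  0 | 0 | 0 | 0 | 0 | 0 | 1 | 1 | 1 | 1 | 2
  0 | 0 | 0 | 1 | 1 | 1 | 2 | 2 | 2 | 2 | 3
  0 | 0 | 1 | 2 | 2 | 2 | 3 | 3 | 3 | 3 | 4
  0 | 0 | 1 | 2 | 2 | 2 | 3 | 4 | 4 | 4 | 5
  0 | 0 | 1 | 2 | 2 | 3 | 4 | 5 | 5 | 5 | 6
  1 | 1 | 2 | 3 | 3 | 4 | 5 | 6 | 6 | 6 | 7
  1 | 2 | 3 | 4 | 4 | 5 | 6 | 7 | 7 | 7 | 8
  1 | 2 | 3 | 4 | 4 | 5 | 6 | 7 | 8 | 8 | 9
  1 | 2 | 3 | 4 | 5 | 6 | 7 | 8 | 9 | 9 | 10
  1 | 2 | 3 | 4 | 5 | 6 | 7 | 8 | 9 | 10 | 11

reading off 1-entries of Δ²R: w = (7, 11, 4, 3, 8, 6, 1, 2, 9, 5, 10).

D(w) has 28 cells with 7 SE-corners; essential set:

[(2, 6, 0), (2, 10, 1), (3, 3, 0), (5, 6, 2), (6, 2, 0), (6, 5, 2), (9, 5, 4)]


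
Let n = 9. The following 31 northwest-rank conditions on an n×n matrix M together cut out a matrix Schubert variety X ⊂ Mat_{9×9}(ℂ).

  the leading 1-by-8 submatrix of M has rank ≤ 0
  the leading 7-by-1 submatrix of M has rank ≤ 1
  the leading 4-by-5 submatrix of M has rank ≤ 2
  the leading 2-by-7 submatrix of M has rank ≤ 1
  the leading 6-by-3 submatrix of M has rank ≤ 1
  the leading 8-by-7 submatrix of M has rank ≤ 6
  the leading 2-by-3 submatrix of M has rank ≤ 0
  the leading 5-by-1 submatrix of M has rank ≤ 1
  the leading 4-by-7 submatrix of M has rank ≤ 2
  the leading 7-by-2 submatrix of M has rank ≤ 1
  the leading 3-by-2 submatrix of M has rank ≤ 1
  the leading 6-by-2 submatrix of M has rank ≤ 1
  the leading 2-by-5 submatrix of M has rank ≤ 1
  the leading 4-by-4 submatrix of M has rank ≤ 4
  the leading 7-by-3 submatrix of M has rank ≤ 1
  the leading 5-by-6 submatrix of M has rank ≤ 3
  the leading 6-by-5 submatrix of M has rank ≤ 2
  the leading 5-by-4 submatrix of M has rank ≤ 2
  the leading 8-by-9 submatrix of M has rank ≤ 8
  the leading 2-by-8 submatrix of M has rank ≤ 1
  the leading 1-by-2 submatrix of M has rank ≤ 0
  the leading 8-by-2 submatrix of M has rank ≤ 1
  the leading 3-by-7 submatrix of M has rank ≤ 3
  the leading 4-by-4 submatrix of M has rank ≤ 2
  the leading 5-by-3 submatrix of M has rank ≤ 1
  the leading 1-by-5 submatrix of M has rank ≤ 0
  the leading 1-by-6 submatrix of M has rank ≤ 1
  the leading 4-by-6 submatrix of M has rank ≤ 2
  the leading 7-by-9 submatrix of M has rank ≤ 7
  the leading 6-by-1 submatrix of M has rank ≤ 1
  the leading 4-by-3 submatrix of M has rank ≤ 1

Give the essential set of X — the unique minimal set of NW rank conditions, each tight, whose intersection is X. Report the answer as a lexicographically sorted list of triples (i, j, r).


Reconstructing r_w from the 31 given conditions:

  row 1: 0  0  0  0  0  0  0  0  1
  row 2: 0  0  0  1  1  1  1  1  2
  row 3: 1  1  1  2  2  2  2  2  3
  row 4: 1  1  1  2  2  2  2  3  4
  row 5: 1  1  1  2  2  3  3  4  5
  row 6: 1  1  1  2  2  3  4  5  6
  row 7: 1  1  1  2  3  4  5  6  7
  row 8: 1  1  2  3  4  5  6  7  8
  row 9: 1  2  3  4  5  6  7  8  9

the unique w with this rank table is (9, 4, 1, 8, 6, 7, 5, 3, 2).

Fulton essential set (6 of the 25 Rothe cells):

[(1, 8, 0), (2, 3, 0), (4, 7, 2), (6, 5, 2), (7, 3, 1), (8, 2, 1)]


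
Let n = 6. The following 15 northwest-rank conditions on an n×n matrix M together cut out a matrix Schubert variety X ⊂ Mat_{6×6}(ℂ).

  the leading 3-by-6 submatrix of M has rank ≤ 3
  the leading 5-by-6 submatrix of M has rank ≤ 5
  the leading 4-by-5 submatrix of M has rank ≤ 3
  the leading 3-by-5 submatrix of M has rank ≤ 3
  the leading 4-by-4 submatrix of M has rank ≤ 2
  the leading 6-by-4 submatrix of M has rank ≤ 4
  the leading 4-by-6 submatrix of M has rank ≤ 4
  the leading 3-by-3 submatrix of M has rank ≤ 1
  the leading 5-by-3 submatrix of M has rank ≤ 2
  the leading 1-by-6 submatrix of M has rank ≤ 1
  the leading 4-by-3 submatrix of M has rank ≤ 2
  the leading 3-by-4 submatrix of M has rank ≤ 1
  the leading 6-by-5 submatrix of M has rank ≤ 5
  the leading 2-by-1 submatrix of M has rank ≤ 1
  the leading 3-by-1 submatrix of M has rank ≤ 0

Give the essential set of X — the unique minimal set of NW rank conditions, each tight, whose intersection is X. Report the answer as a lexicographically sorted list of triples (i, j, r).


Rank table r_w(6×6) implied by the 15 constraints:

  row 1: 0 | 1 | 1 | 1 | 1 | 1
  row 2: 0 | 1 | 1 | 1 | 2 | 2
  row 3: 0 | 1 | 1 | 1 | 2 | 3
  row 4: 1 | 2 | 2 | 2 | 3 | 4
  row 5: 1 | 2 | 2 | 3 | 4 | 5
  row 6: 1 | 2 | 3 | 4 | 5 | 6

second differences of R give the permutation w = (2, 5, 6, 1, 4, 3).

D(w) has 8 cells with 3 SE-corners; essential set:

[(3, 1, 0), (3, 4, 1), (5, 3, 2)]


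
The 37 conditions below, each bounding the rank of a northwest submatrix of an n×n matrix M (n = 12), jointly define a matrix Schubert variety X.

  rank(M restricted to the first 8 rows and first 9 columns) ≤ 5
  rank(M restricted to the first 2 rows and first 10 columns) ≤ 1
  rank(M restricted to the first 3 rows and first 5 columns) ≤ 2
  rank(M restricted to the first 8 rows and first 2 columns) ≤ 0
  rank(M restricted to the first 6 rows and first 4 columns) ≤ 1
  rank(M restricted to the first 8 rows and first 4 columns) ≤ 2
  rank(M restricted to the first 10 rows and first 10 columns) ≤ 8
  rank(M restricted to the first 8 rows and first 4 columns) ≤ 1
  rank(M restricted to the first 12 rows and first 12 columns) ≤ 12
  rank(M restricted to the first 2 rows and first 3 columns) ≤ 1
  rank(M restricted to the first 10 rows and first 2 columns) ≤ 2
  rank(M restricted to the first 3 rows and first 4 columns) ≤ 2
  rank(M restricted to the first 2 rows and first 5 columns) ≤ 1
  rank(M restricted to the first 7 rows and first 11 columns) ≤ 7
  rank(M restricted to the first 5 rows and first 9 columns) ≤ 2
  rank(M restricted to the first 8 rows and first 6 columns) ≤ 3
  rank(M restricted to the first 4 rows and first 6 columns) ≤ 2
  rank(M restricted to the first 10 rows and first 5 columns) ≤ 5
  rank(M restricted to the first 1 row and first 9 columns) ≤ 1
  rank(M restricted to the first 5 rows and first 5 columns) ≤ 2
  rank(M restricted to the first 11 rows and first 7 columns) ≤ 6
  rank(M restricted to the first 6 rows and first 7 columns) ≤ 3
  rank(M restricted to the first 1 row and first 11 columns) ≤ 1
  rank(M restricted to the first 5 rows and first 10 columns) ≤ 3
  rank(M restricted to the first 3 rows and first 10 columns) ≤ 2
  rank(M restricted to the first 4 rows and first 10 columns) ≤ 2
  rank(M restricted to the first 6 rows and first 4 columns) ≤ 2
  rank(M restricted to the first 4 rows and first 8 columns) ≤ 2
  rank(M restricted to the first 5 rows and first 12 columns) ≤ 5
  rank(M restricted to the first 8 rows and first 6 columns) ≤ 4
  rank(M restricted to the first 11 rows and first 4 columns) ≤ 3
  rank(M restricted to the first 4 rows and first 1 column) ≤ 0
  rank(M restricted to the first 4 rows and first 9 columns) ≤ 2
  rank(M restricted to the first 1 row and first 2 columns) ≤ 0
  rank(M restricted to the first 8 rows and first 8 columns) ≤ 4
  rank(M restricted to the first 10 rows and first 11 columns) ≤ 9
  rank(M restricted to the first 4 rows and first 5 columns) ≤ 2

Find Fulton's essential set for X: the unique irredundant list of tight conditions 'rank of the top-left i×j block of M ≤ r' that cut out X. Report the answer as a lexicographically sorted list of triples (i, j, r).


Recovering R(i,j) via the rank-extension bound from the 37 conditions:

  R[1]: 0 | 0 | 1 | 1 | 1 | 1 | 1 | 1 | 1 | 1 | 1 | 1
  R[2]: 0 | 0 | 1 | 1 | 1 | 1 | 1 | 1 | 1 | 1 | 2 | 2
  R[3]: 0 | 0 | 1 | 1 | 2 | 2 | 2 | 2 | 2 | 2 | 3 | 3
  R[4]: 0 | 0 | 1 | 1 | 2 | 2 | 2 | 2 | 2 | 2 | 3 | 4
  R[5]: 0 | 0 | 1 | 1 | 2 | 2 | 2 | 2 | 2 | 3 | 4 | 5
  R[6]: 0 | 0 | 1 | 1 | 2 | 3 | 3 | 3 | 3 | 4 | 5 | 6
  R[7]: 0 | 0 | 1 | 1 | 2 | 3 | 4 | 4 | 4 | 5 | 6 | 7
  R[8]: 0 | 0 | 1 | 1 | 2 | 3 | 4 | 4 | 5 | 6 | 7 | 8
  R[9]: 1 | 1 | 2 | 2 | 3 | 4 | 5 | 5 | 6 | 7 | 8 | 9
  R[10]: 1 | 2 | 3 | 3 | 4 | 5 | 6 | 6 | 7 | 8 | 9 | 10
  R[11]: 1 | 2 | 3 | 3 | 4 | 5 | 6 | 7 | 8 | 9 | 10 | 11
  R[12]: 1 | 2 | 3 | 4 | 5 | 6 | 7 | 8 | 9 | 10 | 11 | 12

hence w(1..12) = (3, 11, 5, 12, 10, 6, 7, 9, 1, 2, 8, 4).

|D(w)|=40, |Ess(w)|=7:

[(2, 10, 1), (4, 10, 2), (5, 9, 2), (8, 2, 0), (8, 4, 1), (8, 8, 4), (11, 4, 3)]


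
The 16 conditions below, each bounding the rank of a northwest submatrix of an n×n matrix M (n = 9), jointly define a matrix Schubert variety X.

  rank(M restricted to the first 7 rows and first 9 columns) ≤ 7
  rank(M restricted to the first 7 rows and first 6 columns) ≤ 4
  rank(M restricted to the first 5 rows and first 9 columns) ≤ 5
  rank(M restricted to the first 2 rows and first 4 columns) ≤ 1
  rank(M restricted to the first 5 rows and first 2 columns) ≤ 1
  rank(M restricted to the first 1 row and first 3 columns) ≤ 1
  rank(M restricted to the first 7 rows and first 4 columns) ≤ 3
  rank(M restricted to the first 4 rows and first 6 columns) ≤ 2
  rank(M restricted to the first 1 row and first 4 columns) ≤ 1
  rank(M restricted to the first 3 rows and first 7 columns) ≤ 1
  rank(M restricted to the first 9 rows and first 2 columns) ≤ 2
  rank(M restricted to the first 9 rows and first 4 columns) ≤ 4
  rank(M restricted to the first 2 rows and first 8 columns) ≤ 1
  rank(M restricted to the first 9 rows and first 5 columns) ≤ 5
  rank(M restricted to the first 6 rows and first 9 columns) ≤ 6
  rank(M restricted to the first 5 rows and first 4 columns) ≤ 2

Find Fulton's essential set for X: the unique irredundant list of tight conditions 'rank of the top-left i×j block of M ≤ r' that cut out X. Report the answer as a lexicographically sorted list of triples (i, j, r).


Reconstructing r_w from the 16 given conditions:

  1 1 1 1 1 1 1 1 1
  1 1 1 1 1 1 1 1 2
  1 1 1 1 1 1 1 2 3
  1 1 2 2 2 2 2 3 4
  1 1 2 2 3 3 3 4 5
  1 2 3 3 4 4 4 5 6
  1 2 3 3 4 4 5 6 7
  1 2 3 4 5 5 6 7 8
  1 2 3 4 5 6 7 8 9

second differences of R give the permutation w = (1, 9, 8, 3, 5, 2, 7, 4, 6).

|D(w)|=18, |Ess(w)|=6:

[(2, 8, 1), (3, 7, 1), (5, 2, 1), (5, 4, 2), (7, 4, 3), (7, 6, 4)]


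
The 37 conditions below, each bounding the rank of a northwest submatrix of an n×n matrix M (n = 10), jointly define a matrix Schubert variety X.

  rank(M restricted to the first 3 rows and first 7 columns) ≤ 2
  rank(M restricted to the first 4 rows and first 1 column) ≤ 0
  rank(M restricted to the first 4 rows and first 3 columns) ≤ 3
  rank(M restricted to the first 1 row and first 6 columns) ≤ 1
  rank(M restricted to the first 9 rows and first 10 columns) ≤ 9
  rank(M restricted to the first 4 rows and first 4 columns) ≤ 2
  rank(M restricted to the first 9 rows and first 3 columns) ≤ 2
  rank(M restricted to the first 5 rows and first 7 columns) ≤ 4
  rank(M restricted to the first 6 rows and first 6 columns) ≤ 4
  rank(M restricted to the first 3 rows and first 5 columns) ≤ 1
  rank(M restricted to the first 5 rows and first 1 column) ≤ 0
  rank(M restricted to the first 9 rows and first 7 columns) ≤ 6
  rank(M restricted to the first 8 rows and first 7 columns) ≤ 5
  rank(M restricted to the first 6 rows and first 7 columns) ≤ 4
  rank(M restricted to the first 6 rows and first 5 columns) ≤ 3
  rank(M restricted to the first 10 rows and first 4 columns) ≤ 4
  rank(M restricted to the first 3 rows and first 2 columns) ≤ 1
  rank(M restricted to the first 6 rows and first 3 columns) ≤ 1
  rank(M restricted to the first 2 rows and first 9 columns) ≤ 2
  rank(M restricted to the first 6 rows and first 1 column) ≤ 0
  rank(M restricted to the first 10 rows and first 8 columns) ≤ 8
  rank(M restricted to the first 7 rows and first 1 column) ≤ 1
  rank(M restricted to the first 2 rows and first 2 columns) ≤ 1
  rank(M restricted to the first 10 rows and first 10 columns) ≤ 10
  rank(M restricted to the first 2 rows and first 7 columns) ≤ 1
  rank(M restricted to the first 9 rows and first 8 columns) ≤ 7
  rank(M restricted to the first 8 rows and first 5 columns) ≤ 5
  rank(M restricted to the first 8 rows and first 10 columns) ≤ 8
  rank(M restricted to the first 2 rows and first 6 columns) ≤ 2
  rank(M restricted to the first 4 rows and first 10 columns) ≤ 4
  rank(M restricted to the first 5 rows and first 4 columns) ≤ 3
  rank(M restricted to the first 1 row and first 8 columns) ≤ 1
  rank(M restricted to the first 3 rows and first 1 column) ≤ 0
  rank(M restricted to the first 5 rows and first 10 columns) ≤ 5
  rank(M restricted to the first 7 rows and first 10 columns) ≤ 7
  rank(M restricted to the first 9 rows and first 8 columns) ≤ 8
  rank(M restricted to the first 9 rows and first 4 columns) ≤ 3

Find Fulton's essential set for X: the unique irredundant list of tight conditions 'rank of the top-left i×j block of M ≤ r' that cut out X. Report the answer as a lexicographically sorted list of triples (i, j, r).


Rank table r_w(10×10) implied by the 37 constraints:

  R[1]: 0 1 1 1 1 1 1 1 1 1
  R[2]: 0 1 1 1 1 1 1 2 2 2
  R[3]: 0 1 1 1 1 2 2 3 3 3
  R[4]: 0 1 1 2 2 3 3 4 4 4
  R[5]: 0 1 1 2 3 4 4 5 5 5
  R[6]: 0 1 1 2 3 4 4 5 6 6
  R[7]: 1 2 2 3 4 5 5 6 7 7
  R[8]: 1 2 2 3 4 5 5 6 7 8
  R[9]: 1 2 2 3 4 5 6 7 8 9
  R[10]: 1 2 3 4 5 6 7 8 9 10

the unique w with this rank table is (2, 8, 6, 4, 5, 9, 1, 10, 7, 3).

Rothe diagram D(w) (21 cells), 7 SE-corners (essential conditions):

[(2, 7, 1), (3, 5, 1), (6, 1, 0), (6, 3, 1), (6, 7, 4), (8, 7, 5), (9, 3, 2)]


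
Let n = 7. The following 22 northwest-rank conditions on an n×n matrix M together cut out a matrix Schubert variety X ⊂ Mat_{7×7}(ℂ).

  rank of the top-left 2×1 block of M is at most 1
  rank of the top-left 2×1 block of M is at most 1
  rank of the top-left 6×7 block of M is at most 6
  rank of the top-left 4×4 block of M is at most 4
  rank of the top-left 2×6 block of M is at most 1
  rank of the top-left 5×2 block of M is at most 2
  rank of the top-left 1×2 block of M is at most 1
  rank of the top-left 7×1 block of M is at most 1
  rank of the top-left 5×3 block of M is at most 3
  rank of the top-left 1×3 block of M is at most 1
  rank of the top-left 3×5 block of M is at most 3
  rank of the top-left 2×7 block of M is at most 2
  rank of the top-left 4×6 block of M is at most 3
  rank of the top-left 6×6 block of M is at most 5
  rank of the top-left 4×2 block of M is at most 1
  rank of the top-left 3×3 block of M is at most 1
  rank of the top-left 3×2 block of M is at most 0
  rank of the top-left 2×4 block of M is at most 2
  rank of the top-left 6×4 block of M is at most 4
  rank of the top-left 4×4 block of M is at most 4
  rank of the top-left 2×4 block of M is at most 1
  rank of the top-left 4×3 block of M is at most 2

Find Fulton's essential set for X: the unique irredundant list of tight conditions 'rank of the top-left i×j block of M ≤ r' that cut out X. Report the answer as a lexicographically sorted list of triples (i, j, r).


Propagating the 22 rank bounds to every northwest block:

  i=1: 0  0  1  1  1  1  1
  i=2: 0  0  1  1  1  1  2
  i=3: 0  0  1  2  2  2  3
  i=4: 1  1  2  3  3  3  4
  i=5: 1  2  3  4  4  4  5
  i=6: 1  2  3  4  5  5  6
  i=7: 1  2  3  4  5  6  7

second differences of R give the permutation w = (3, 7, 4, 1, 2, 5, 6).

2 SE-corners of the 9-cell Rothe diagram give Ess(w):

[(2, 6, 1), (3, 2, 0)]


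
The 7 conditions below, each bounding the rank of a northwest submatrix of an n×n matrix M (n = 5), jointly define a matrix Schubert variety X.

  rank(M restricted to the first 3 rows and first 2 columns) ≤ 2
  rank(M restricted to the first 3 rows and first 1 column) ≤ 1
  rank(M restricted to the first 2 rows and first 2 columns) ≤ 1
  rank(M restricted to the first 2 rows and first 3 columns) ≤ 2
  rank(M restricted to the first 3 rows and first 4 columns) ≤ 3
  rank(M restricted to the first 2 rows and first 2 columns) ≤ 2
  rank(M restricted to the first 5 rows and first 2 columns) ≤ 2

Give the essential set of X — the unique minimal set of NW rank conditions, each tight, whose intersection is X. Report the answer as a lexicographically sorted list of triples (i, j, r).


Reconstructing r_w from the 7 given conditions:

  row 1: 1  1  1  1  1
  row 2: 1  1  2  2  2
  row 3: 1  2  3  3  3
  row 4: 1  2  3  4  4
  row 5: 1  2  3  4  5

giving w = (1, 3, 2, 4, 5) via Δ²R.

Fulton essential set (the sole Rothe cell):

[(2, 2, 1)]


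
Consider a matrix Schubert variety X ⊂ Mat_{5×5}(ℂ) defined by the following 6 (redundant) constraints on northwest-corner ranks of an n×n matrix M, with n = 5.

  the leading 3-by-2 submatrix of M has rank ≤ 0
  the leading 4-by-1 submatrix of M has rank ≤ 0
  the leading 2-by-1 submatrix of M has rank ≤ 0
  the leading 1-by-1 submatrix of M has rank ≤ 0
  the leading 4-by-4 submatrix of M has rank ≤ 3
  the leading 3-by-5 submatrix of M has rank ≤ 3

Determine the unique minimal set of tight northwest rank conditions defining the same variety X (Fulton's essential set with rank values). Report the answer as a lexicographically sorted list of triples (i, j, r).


Propagating the 6 rank bounds to every northwest block:

  i=1: 0  0  1  1  1
  i=2: 0  0  1  2  2
  i=3: 0  0  1  2  3
  i=4: 0  1  2  3  4
  i=5: 1  2  3  4  5

hence w(1..5) = (3, 4, 5, 2, 1).

D(w) has 7 cells with 2 SE-corners; essential set:

[(3, 2, 0), (4, 1, 0)]


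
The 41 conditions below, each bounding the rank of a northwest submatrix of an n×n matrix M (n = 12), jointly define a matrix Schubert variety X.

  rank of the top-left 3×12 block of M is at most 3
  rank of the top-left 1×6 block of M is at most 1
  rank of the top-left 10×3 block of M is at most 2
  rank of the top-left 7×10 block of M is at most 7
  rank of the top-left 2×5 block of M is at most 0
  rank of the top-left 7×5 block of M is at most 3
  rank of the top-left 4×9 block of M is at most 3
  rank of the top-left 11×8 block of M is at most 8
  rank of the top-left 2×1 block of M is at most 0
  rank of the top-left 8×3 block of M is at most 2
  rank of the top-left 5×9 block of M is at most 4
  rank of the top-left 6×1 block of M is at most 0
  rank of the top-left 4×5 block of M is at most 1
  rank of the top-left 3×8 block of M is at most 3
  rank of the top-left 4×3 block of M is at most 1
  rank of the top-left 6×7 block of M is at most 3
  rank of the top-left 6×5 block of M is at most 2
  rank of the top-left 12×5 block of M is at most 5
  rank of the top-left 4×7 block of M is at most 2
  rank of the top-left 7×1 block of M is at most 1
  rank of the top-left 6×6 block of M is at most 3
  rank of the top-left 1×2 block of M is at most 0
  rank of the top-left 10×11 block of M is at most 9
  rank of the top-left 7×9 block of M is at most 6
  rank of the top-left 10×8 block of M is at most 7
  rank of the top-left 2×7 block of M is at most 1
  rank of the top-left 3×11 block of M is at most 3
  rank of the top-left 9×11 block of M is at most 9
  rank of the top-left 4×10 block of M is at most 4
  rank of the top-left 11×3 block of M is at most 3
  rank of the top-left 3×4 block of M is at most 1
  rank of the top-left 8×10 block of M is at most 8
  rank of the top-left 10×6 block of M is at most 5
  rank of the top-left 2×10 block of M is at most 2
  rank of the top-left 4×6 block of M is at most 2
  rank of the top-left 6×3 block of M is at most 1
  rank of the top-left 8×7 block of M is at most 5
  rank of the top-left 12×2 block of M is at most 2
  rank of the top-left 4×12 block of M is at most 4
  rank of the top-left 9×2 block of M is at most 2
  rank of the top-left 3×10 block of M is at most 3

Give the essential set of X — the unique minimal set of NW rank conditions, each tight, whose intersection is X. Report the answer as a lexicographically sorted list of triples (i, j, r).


Recovering R(i,j) via the rank-extension bound from the 41 conditions:

  R[1]: 0 | 0 | 0 | 0 | 0 | 1 | 1 | 1 | 1 | 1 | 1 | 1
  R[2]: 0 | 0 | 0 | 0 | 0 | 1 | 1 | 2 | 2 | 2 | 2 | 2
  R[3]: 0 | 1 | 1 | 1 | 1 | 2 | 2 | 3 | 3 | 3 | 3 | 3
  R[4]: 0 | 1 | 1 | 1 | 1 | 2 | 2 | 3 | 3 | 4 | 4 | 4
  R[5]: 0 | 1 | 1 | 2 | 2 | 3 | 3 | 4 | 4 | 5 | 5 | 5
  R[6]: 0 | 1 | 1 | 2 | 2 | 3 | 3 | 4 | 5 | 6 | 6 | 6
  R[7]: 1 | 2 | 2 | 3 | 3 | 4 | 4 | 5 | 6 | 7 | 7 | 7
  R[8]: 1 | 2 | 2 | 3 | 4 | 5 | 5 | 6 | 7 | 8 | 8 | 8
  R[9]: 1 | 2 | 2 | 3 | 4 | 5 | 6 | 7 | 8 | 9 | 9 | 9
  R[10]: 1 | 2 | 2 | 3 | 4 | 5 | 6 | 7 | 8 | 9 | 9 | 10
  R[11]: 1 | 2 | 3 | 4 | 5 | 6 | 7 | 8 | 9 | 10 | 10 | 11
  R[12]: 1 | 2 | 3 | 4 | 5 | 6 | 7 | 8 | 9 | 10 | 11 | 12

hence w(1..12) = (6, 8, 2, 10, 4, 9, 1, 5, 7, 12, 3, 11).

Rothe diagram D(w) (28 cells), 11 SE-corners (essential conditions):

[(2, 5, 0), (2, 7, 1), (4, 5, 1), (4, 7, 2), (4, 9, 3), (6, 1, 0), (6, 3, 1), (6, 5, 2), (6, 7, 3), (10, 3, 2), (10, 11, 9)]


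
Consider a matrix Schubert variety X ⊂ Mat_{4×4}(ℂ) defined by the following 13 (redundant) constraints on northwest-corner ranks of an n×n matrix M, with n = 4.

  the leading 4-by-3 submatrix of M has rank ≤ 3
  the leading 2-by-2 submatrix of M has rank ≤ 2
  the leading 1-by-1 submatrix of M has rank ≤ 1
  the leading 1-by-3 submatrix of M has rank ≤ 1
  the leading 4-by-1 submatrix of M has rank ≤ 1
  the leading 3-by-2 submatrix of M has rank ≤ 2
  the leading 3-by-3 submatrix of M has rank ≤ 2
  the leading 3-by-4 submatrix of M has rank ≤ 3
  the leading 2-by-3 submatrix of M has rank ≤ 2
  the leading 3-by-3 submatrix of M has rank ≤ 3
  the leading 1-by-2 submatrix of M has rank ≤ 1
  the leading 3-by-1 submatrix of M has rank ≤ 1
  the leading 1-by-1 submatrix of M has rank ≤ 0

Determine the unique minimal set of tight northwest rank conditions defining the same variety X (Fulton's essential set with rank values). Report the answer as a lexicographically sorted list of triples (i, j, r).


Reconstructing r_w from the 13 given conditions:

  row 1: 0  1  1  1
  row 2: 1  2  2  2
  row 3: 1  2  2  3
  row 4: 1  2  3  4

second differences of R give the permutation w = (2, 1, 4, 3).

Fulton essential set (2 of the 2 Rothe cells):

[(1, 1, 0), (3, 3, 2)]


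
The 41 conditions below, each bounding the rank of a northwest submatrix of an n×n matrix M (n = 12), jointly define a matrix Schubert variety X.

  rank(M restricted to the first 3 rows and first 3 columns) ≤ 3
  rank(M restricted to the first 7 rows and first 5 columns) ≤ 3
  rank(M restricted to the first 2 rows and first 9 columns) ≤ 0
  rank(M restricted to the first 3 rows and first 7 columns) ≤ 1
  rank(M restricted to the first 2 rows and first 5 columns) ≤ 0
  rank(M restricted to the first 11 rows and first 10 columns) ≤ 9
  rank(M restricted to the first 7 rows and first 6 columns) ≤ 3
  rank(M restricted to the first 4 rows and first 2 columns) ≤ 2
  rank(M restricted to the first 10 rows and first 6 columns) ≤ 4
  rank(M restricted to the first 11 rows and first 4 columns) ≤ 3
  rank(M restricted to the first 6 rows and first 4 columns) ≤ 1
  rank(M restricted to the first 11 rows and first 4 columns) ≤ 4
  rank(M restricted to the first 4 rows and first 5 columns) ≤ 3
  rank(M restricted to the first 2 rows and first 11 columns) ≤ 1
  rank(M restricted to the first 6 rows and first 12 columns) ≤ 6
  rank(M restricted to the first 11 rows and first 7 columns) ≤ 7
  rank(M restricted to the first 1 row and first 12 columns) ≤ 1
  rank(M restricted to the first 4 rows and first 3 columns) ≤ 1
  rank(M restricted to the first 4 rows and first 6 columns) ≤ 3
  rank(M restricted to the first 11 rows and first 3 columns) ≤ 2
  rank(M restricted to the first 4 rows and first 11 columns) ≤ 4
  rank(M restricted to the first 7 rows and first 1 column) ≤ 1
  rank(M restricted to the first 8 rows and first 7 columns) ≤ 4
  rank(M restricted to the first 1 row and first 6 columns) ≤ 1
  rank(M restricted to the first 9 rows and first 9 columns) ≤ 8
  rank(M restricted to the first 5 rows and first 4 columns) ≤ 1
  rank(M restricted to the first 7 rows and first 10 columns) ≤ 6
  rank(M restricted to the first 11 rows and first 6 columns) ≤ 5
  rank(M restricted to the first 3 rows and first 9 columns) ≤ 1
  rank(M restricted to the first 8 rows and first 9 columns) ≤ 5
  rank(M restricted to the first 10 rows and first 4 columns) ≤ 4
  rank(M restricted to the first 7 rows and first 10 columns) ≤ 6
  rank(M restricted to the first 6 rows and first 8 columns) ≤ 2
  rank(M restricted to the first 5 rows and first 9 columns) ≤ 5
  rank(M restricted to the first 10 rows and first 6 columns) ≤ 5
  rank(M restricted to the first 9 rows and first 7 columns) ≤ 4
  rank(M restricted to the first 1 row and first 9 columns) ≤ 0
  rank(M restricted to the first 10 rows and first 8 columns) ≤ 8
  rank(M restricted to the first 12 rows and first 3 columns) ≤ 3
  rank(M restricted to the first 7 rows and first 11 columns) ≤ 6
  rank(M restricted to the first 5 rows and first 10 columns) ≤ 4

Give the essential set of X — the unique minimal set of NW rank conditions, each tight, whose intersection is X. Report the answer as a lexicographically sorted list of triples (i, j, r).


Reconstructing r_w from the 41 given conditions:

  i=1: 0  0  0  0  0  0  0  0  0  1  1  1
  i=2: 0  0  0  0  0  0  0  0  0  1  1  2
  i=3: 1  1  1  1  1  1  1  1  1  2  2  3
  i=4: 1  1  1  1  2  2  2  2  2  3  3  4
  i=5: 1  1  1  1  2  2  2  2  3  4  4  5
  i=6: 1  1  1  1  2  2  2  2  3  4  5  6
  i=7: 1  2  2  2  3  3  3  3  4  5  6  7
  i=8: 1  2  2  3  4  4  4  4  5  6  7  8
  i=9: 1  2  2  3  4  4  4  5  6  7  8  9
  i=10: 1  2  2  3  4  4  5  6  7  8  9  10
  i=11: 1  2  2  3  4  5  6  7  8  9  10  11
  i=12: 1  2  3  4  5  6  7  8  9  10  11  12

so w = (10, 12, 1, 5, 9, 11, 2, 4, 8, 7, 6, 3).

Rothe diagram D(w) (41 cells), 7 SE-corners (essential conditions):

[(2, 9, 0), (2, 11, 1), (6, 4, 1), (6, 8, 2), (9, 7, 4), (10, 6, 4), (11, 3, 2)]


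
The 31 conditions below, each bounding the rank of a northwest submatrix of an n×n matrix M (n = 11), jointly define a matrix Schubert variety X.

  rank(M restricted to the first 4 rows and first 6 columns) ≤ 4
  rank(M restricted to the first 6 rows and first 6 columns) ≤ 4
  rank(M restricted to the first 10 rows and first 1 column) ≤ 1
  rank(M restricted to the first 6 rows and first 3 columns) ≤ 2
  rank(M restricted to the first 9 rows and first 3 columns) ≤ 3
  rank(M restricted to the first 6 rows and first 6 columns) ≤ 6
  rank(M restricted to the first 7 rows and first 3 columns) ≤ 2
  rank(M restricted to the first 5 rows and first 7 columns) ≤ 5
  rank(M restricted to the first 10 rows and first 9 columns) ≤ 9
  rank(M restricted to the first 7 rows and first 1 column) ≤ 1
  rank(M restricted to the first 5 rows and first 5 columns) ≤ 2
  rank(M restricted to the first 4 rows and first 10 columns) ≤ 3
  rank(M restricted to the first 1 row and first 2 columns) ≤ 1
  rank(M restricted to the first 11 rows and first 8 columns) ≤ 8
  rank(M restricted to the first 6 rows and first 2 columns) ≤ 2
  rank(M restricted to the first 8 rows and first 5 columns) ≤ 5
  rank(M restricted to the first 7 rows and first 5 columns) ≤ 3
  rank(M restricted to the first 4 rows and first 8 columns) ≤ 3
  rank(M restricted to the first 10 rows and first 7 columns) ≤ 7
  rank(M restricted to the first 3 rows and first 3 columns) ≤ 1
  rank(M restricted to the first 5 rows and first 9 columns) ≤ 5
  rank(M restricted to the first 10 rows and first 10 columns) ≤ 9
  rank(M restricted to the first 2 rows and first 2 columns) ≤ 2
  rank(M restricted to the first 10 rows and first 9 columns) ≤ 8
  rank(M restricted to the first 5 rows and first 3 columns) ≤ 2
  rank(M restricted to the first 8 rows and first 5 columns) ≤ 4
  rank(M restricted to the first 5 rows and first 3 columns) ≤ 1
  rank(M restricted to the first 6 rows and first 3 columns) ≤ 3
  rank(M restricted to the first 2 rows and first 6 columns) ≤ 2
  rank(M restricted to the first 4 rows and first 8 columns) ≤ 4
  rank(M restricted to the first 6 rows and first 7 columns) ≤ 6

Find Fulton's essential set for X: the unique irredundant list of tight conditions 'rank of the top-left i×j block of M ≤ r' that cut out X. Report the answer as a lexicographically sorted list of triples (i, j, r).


The tightest implied rank at each (i,j), from the 31 conditions:

  row 1: 1 1 1 1 1 1 1 1 1 1 1
  row 2: 1 1 1 2 2 2 2 2 2 2 2
  row 3: 1 1 1 2 2 3 3 3 3 3 3
  row 4: 1 1 1 2 2 3 3 3 3 3 4
  row 5: 1 1 1 2 2 3 4 4 4 4 5
  row 6: 1 2 2 3 3 4 5 5 5 5 6
  row 7: 1 2 2 3 3 4 5 6 6 6 7
  row 8: 1 2 3 4 4 5 6 7 7 7 8
  row 9: 1 2 3 4 5 6 7 8 8 8 9
  row 10: 1 2 3 4 5 6 7 8 8 9 10
  row 11: 1 2 3 4 5 6 7 8 9 10 11

reading off 1-entries of Δ²R: w = (1, 4, 6, 11, 7, 2, 8, 3, 5, 10, 9).

Fulton essential set (6 of the 18 Rothe cells):

[(4, 10, 3), (5, 3, 1), (5, 5, 2), (7, 3, 2), (7, 5, 3), (10, 9, 8)]


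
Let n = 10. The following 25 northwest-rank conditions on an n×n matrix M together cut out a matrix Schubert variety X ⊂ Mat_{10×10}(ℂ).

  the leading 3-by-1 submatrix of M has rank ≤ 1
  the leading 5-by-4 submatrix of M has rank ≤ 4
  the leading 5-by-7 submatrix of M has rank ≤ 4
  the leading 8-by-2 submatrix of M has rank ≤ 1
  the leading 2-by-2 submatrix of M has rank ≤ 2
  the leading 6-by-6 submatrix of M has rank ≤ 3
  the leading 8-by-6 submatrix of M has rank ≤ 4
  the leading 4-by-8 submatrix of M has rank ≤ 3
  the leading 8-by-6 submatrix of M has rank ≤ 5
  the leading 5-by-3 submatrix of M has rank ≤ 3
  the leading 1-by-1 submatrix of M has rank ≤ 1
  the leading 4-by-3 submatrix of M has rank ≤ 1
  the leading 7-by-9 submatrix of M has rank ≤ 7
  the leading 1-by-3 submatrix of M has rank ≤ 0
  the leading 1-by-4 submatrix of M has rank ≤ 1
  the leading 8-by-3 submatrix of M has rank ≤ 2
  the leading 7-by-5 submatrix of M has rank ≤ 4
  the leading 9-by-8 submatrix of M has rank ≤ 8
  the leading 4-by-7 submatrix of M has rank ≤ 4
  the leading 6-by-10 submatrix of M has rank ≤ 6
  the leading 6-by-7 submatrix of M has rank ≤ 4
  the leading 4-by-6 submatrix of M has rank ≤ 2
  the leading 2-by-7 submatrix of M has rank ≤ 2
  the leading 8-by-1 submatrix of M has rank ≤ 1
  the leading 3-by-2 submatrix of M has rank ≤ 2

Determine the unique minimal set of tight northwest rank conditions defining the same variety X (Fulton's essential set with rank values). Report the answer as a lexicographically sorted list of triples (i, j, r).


Computing R[i][j] = min implied NW-rank bound (n=10, 25 conditions):

  row 1: 0 0 0 1 1 1 1 1 1 1
  row 2: 1 1 1 2 2 2 2 2 2 2
  row 3: 1 1 1 2 2 2 3 3 3 3
  row 4: 1 1 1 2 2 2 3 3 4 4
  row 5: 1 1 2 3 3 3 4 4 5 5
  row 6: 1 1 2 3 3 3 4 5 6 6
  row 7: 1 1 2 3 4 4 5 6 7 7
  row 8: 1 1 2 3 4 4 5 6 7 8
  row 9: 1 2 3 4 5 5 6 7 8 9
  row 10: 1 2 3 4 5 6 7 8 9 10

the unique w with this rank table is (4, 1, 7, 9, 3, 8, 5, 10, 2, 6).

ℓ(w)=19; the 7 essential cells (i,j,r):

[(1, 3, 0), (4, 3, 1), (4, 6, 2), (4, 8, 3), (6, 6, 3), (8, 2, 1), (8, 6, 4)]
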